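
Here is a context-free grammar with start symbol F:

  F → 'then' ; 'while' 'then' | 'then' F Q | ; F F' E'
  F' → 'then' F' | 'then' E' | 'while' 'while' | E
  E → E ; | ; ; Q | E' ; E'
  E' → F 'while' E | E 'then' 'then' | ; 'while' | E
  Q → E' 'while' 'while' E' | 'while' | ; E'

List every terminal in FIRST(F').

F' → 'then' F' contributes {'then'}.
F' → 'then' E' contributes {'then'}.
F' → 'while' 'while' contributes {'while'}.
From F' → E: add FIRST(E) = { 'then', ; }.
Union: FIRST(F') = { 'then', 'while', ; }.

{ 'then', 'while', ; }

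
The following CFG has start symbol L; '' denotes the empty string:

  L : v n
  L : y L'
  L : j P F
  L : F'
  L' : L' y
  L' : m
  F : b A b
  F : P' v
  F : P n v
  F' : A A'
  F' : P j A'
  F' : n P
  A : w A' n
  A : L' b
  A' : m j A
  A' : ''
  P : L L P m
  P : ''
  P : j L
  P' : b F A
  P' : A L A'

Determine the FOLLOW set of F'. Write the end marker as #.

In L : F': F' is at the end, add FOLLOW(L) = { #, b, j, m, n, v, w, y }.
Union: FOLLOW(F') = { #, b, j, m, n, v, w, y }.

{ #, b, j, m, n, v, w, y }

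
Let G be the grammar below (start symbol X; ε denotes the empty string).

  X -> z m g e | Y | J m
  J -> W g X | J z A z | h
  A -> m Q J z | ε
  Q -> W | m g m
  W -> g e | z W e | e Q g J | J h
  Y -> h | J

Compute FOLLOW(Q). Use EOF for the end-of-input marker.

In A -> m Q J z: add FIRST(J z) = { e, g, h, z }.
In W -> e Q g J: add FIRST(g J) = { g }.
Union: FOLLOW(Q) = { e, g, h, z }.

{ e, g, h, z }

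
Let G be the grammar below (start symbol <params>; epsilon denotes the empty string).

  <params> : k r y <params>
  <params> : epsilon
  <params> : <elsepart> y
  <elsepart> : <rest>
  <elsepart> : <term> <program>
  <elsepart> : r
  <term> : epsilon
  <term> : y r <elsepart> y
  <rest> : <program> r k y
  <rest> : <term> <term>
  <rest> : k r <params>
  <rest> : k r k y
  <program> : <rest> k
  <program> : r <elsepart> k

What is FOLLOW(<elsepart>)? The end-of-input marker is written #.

{ k, y }

In <params> : <elsepart> y: add FIRST(y) = { y }.
In <term> : y r <elsepart> y: add FIRST(y) = { y }.
In <program> : r <elsepart> k: add FIRST(k) = { k }.
Union: FOLLOW(<elsepart>) = { k, y }.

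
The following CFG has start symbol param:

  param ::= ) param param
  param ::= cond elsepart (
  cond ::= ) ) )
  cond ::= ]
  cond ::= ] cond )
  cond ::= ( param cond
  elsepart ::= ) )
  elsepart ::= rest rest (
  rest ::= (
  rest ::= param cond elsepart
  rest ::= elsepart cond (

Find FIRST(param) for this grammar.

{ (, ), ] }

param ::= ) param param contributes {)}.
From param ::= cond elsepart (: add FIRST(cond) = { (, ), ] }.
Union: FIRST(param) = { (, ), ] }.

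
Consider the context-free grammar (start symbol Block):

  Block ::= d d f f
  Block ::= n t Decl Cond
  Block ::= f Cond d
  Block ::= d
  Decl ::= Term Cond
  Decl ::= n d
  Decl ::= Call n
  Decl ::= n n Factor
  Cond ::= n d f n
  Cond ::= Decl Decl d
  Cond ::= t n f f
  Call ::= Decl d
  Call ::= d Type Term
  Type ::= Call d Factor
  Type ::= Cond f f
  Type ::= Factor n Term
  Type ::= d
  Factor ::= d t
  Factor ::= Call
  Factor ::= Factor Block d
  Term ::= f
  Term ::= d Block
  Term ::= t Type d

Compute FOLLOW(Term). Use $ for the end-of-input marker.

In Decl ::= Term Cond: add FIRST(Cond) = { d, f, n, t }.
In Call ::= d Type Term: Term is at the end, add FOLLOW(Call) = { d, f, n, t }.
In Type ::= Factor n Term: Term is at the end, add FOLLOW(Type) = { d, f, t }.
Union: FOLLOW(Term) = { d, f, n, t }.

{ d, f, n, t }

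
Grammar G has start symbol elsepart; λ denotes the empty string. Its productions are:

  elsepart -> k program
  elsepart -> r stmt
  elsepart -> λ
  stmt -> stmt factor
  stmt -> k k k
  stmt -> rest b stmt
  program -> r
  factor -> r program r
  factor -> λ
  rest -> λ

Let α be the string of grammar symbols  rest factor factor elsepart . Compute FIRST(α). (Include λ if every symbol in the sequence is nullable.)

Add FIRST(rest)\{λ} = {  }; rest is nullable, continue.
Add FIRST(factor)\{λ} = { r }; factor is nullable, continue.
Add FIRST(factor)\{λ} = { r }; factor is nullable, continue.
Add FIRST(elsepart)\{λ} = { k, r }; elsepart is nullable, continue.
Every symbol is nullable, so include λ.

{ k, r, λ }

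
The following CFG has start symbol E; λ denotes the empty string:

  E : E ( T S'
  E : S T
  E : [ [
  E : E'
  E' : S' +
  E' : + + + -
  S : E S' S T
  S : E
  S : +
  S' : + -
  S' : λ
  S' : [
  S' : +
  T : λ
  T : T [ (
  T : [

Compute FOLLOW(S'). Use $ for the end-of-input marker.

{ $, (, +, [ }

In E : E ( T S': S' is at the end, add FOLLOW(E) = { $, (, +, [ }.
In E' : S' +: add FIRST(+) = { + }.
In S : E S' S T: add FIRST(S T) = { +, [ }.
Union: FOLLOW(S') = { $, (, +, [ }.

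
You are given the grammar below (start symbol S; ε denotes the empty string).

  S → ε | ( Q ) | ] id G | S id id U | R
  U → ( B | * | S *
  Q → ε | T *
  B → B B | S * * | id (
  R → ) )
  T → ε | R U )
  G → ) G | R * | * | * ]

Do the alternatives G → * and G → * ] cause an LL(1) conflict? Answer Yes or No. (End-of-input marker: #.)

FIRST(*) = { * } and FIRST(* ]) = { * }.
Both contain *, so the two alternatives are not disjoint — LL(1) conflict.

Yes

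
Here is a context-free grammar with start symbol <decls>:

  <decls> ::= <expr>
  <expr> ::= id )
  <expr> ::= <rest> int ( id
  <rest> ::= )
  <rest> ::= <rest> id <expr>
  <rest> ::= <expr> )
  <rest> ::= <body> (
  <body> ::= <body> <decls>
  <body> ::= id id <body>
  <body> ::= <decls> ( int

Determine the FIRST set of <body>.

{ ), id }

From <body> ::= <body> <decls>: add FIRST(<body>) = { ), id }.
<body> ::= id id <body> contributes {id}.
From <body> ::= <decls> ( int: add FIRST(<decls>) = { ), id }.
Union: FIRST(<body>) = { ), id }.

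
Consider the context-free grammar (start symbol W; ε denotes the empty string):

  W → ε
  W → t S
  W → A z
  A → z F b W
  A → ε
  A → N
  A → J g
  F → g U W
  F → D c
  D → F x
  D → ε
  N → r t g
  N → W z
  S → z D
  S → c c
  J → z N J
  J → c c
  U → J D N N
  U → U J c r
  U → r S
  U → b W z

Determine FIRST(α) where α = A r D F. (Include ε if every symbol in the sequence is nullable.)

{ c, r, t, z }

Add FIRST(A)\{ε} = { c, r, t, z }; A is nullable, continue.
r is a terminal; add {r} and stop.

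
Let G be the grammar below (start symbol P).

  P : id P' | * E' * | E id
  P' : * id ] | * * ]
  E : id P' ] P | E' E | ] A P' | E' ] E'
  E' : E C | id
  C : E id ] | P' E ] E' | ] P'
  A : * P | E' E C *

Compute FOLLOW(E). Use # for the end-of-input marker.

In P : E id: add FIRST(id) = { id }.
In E : E' E: E is at the end, add FOLLOW(E) = { *, ], id }.
In E' : E C: add FIRST(C) = { *, ], id }.
In C : E id ]: add FIRST(id ]) = { id }.
In C : P' E ] E': add FIRST(] E') = { ] }.
In A : E' E C *: add FIRST(C *) = { *, ], id }.
Union: FOLLOW(E) = { *, ], id }.

{ *, ], id }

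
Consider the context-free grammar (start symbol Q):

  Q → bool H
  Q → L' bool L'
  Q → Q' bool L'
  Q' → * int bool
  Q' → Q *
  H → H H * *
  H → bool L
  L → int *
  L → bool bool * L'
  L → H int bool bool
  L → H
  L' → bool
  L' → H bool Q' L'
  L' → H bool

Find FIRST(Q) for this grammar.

{ *, bool }

Q → bool H contributes {bool}.
From Q → L' bool L': add FIRST(L') = { bool }.
From Q → Q' bool L': add FIRST(Q') = { *, bool }.
Union: FIRST(Q) = { *, bool }.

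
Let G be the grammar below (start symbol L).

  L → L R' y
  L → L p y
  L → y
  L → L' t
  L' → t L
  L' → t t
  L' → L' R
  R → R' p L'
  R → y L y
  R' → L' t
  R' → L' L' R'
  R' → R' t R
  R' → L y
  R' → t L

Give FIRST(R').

{ t, y }

From R' → L' t: add FIRST(L') = { t }.
From R' → L' L' R': add FIRST(L') = { t }.
From R' → R' t R: add FIRST(R') = { t, y }.
From R' → L y: add FIRST(L) = { t, y }.
R' → t L contributes {t}.
Union: FIRST(R') = { t, y }.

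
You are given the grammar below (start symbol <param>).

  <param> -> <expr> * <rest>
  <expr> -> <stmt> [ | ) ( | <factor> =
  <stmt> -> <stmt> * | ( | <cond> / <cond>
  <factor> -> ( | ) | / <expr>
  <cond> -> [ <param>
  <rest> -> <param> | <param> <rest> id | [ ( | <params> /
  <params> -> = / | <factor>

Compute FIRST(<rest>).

{ (, ), /, =, [ }

From <rest> -> <param>: add FIRST(<param>) = { (, ), /, [ }.
From <rest> -> <param> <rest> id: add FIRST(<param>) = { (, ), /, [ }.
<rest> -> [ ( contributes {[}.
From <rest> -> <params> /: add FIRST(<params>) = { (, ), /, = }.
Union: FIRST(<rest>) = { (, ), /, =, [ }.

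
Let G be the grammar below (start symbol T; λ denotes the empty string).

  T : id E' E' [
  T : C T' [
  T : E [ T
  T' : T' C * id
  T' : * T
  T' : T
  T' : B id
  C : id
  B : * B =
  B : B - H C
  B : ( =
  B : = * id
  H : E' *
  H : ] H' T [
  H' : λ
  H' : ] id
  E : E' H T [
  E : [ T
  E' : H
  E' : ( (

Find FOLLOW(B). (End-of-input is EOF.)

{ -, =, id }

In T' : B id: add FIRST(id) = { id }.
In B : * B =: add FIRST(=) = { = }.
In B : B - H C: add FIRST(- H C) = { - }.
Union: FOLLOW(B) = { -, =, id }.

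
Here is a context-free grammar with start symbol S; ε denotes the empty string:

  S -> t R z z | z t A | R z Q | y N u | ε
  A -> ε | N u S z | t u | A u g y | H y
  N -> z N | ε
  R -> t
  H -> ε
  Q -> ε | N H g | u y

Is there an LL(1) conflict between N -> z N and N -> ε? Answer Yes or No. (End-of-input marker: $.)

FIRST(z N) = { z } and FIRST(ε) = { ε }.
The second is nullable but FOLLOW(N) = { g, u } is disjoint from FIRST of the first.

No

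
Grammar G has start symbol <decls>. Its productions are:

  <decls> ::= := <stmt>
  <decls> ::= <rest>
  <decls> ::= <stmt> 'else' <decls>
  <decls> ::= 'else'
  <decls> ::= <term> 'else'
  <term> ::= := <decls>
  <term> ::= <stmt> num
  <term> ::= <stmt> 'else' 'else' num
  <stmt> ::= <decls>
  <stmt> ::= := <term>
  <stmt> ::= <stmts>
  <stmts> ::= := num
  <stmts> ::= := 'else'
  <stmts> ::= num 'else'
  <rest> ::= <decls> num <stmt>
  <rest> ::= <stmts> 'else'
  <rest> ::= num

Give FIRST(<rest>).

From <rest> ::= <decls> num <stmt>: add FIRST(<decls>) = { 'else', :=, num }.
From <rest> ::= <stmts> 'else': add FIRST(<stmts>) = { :=, num }.
<rest> ::= num contributes {num}.
Union: FIRST(<rest>) = { 'else', :=, num }.

{ 'else', :=, num }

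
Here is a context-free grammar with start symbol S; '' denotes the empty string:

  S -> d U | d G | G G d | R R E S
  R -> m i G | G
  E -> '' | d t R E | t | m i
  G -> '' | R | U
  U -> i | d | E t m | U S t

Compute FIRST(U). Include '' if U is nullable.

{ d, i, m, t }

U -> i contributes {i}.
U -> d contributes {d}.
From U -> E t m: E nullable, take FIRST(E) ∪ {t} = { d, m, t }.
From U -> U S t: add FIRST(U) = { d, i, m, t }.
Union: FIRST(U) = { d, i, m, t }.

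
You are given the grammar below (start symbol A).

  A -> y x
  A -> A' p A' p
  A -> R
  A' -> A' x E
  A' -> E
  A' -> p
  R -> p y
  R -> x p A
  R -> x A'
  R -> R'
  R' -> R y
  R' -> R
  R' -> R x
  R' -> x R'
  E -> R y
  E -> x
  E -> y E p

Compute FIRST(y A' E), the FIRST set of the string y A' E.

{ y }

y is a terminal; add {y} and stop.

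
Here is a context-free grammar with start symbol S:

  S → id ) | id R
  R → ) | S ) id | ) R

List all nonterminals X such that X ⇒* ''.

{ } (none)

No nonterminal has an empty production or an RHS whose symbols are all nullable.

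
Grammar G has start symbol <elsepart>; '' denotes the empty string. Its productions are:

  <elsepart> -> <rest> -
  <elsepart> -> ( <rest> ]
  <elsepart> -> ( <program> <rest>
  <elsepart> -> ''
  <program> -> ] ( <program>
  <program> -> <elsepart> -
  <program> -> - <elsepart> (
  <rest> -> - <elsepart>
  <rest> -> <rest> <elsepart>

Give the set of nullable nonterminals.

Directly nullable (have an ''-production): <elsepart>.
No other nonterminal has a production whose RHS symbols are all nullable.

{ <elsepart> }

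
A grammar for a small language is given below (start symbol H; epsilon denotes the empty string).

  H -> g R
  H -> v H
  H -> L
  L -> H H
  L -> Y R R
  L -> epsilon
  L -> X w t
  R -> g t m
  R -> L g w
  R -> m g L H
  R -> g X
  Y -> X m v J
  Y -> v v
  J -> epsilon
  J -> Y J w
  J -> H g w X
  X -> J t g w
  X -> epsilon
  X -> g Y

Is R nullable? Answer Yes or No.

No

Nullable nonterminals: H, J, L, X.
No production of R has an RHS whose symbols are all nullable, so R is not nullable.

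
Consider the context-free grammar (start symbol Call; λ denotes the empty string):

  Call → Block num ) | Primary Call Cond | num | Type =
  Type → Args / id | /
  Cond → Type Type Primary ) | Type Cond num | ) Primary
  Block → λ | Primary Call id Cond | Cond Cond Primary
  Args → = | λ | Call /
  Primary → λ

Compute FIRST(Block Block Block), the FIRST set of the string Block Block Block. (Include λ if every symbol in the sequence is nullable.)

{ ), /, =, num, λ }

Add FIRST(Block)\{λ} = { ), /, =, num }; Block is nullable, continue.
Add FIRST(Block)\{λ} = { ), /, =, num }; Block is nullable, continue.
Add FIRST(Block)\{λ} = { ), /, =, num }; Block is nullable, continue.
Every symbol is nullable, so include λ.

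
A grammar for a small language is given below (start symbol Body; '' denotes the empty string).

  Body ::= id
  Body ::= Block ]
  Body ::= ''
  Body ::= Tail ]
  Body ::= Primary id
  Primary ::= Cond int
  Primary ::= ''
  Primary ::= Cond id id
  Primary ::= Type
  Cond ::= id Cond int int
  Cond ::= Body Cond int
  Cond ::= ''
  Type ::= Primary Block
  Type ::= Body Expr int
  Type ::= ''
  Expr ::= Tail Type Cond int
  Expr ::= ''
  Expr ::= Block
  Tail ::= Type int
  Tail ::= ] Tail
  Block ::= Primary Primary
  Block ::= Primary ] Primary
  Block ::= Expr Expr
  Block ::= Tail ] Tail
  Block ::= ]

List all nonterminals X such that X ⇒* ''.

{ Block, Body, Cond, Expr, Primary, Type }

Directly nullable (have an ''-production): Body, Primary, Cond, Type, Expr.
Block ::= Primary Primary with every symbol nullable, so Block is nullable.
No other nonterminal has a production whose RHS symbols are all nullable.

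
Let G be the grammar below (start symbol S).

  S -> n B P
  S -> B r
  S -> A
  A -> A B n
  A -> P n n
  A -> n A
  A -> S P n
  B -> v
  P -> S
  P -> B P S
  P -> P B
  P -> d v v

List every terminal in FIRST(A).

From A -> A B n: add FIRST(A) = { d, n, v }.
From A -> P n n: add FIRST(P) = { d, n, v }.
A -> n A contributes {n}.
From A -> S P n: add FIRST(S) = { d, n, v }.
Union: FIRST(A) = { d, n, v }.

{ d, n, v }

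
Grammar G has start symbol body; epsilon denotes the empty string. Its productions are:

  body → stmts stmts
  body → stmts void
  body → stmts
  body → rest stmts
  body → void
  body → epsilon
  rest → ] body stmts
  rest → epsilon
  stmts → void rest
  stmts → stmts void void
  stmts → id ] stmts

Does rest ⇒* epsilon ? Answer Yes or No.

Yes

rest has an epsilon-production, so rest ⇒ epsilon.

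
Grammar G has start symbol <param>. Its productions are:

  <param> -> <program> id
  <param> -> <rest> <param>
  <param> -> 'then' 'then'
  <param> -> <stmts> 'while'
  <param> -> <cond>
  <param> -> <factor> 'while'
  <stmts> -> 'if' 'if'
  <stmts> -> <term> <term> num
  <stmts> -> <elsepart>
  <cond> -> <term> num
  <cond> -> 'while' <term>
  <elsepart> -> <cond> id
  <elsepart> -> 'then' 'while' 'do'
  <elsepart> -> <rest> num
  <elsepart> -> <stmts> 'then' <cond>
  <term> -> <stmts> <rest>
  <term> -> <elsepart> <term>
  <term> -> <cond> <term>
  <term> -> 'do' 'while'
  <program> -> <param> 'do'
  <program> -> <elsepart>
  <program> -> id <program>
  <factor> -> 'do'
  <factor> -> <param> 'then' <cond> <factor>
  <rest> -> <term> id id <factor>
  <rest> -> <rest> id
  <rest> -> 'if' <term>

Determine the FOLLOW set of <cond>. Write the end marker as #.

{ #, 'do', 'if', 'then', 'while', id }

In <param> -> <cond>: <cond> is at the end, add FOLLOW(<param>) = { #, 'do', 'then' }.
In <elsepart> -> <cond> id: add FIRST(id) = { id }.
In <elsepart> -> <stmts> 'then' <cond>: <cond> is at the end, add FOLLOW(<elsepart>) = { 'do', 'if', 'then', 'while', id }.
In <term> -> <cond> <term>: add FIRST(<term>) = { 'do', 'if', 'then', 'while' }.
In <factor> -> <param> 'then' <cond> <factor>: add FIRST(<factor>) = { 'do', 'if', 'then', 'while', id }.
Union: FOLLOW(<cond>) = { #, 'do', 'if', 'then', 'while', id }.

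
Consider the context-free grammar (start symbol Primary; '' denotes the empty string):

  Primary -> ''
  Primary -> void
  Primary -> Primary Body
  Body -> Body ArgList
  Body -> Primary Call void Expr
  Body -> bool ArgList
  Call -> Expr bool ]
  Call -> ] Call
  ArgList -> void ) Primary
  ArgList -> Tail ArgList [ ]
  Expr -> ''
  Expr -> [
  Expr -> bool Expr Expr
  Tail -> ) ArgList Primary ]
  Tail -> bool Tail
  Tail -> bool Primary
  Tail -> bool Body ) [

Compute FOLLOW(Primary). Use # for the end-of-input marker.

Primary is the start symbol, so # ∈ FOLLOW(Primary).
In Primary -> Primary Body: add FIRST(Body) = { [, ], bool, void }.
In Body -> Primary Call void Expr: add FIRST(Call void Expr) = { [, ], bool }.
In ArgList -> void ) Primary: Primary is at the end, add FOLLOW(ArgList) = { #, ), [, ], bool, void }.
In Tail -> ) ArgList Primary ]: add FIRST(]) = { ] }.
In Tail -> bool Primary: Primary is at the end, add FOLLOW(Tail) = { ), bool, void }.
Union: FOLLOW(Primary) = { #, ), [, ], bool, void }.

{ #, ), [, ], bool, void }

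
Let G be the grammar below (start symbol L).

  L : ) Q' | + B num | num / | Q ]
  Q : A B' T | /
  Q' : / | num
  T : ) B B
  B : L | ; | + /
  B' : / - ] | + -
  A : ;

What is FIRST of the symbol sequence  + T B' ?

{ + }

+ is a terminal; add {+} and stop.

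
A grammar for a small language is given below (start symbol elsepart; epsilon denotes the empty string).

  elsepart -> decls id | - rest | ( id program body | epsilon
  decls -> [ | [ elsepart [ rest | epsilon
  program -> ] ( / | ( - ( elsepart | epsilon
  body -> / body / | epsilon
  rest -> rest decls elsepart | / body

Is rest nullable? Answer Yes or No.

Nullable nonterminals: body, decls, elsepart, program.
No production of rest has an RHS whose symbols are all nullable, so rest is not nullable.

No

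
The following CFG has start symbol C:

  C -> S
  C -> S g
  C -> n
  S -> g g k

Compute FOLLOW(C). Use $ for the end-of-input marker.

{ $ }

C is the start symbol, so $ ∈ FOLLOW(C).
Union: FOLLOW(C) = { $ }.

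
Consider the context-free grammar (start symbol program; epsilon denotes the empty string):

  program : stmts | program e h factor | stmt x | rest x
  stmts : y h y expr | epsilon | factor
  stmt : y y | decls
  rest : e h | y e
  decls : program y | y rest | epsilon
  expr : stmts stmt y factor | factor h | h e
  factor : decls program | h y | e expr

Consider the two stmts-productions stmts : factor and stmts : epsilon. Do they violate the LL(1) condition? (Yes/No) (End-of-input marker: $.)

FIRST(factor) = { e, h, x, y, epsilon } and FIRST(epsilon) = { epsilon }.
Both alternatives are nullable, violating the LL(1) condition.

Yes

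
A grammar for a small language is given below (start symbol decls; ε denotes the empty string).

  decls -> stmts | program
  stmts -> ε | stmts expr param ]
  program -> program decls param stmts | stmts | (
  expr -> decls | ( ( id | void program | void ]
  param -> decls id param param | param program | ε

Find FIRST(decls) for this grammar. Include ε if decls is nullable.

{ (, ], id, void, ε }

From decls -> stmts: add FIRST(stmts) = { (, ], id, void, ε } (including ε since stmts is nullable).
From decls -> program: add FIRST(program) = { (, ], id, void, ε } (including ε since program is nullable).
Union: FIRST(decls) = { (, ], id, void, ε }.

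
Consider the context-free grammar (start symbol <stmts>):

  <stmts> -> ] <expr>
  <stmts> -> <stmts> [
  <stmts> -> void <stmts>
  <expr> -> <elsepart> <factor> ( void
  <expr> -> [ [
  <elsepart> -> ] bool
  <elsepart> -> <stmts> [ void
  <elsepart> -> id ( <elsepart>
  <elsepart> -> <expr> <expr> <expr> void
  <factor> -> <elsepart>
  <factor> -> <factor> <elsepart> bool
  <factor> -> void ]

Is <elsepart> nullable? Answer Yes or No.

No

No nonterminal in this grammar is nullable.
No production of <elsepart> has an RHS whose symbols are all nullable, so <elsepart> is not nullable.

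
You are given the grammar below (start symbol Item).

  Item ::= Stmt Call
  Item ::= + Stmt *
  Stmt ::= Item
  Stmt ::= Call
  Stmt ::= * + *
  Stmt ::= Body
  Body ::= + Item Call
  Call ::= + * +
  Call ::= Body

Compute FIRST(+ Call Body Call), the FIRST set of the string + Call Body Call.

+ is a terminal; add {+} and stop.

{ + }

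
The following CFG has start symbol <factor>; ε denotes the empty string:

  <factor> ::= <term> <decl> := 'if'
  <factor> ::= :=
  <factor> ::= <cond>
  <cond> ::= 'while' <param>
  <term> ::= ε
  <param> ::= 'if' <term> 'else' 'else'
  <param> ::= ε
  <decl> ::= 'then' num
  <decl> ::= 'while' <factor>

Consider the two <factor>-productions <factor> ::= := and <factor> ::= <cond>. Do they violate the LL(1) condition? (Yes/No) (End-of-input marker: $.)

No

FIRST(:=) = { := } and FIRST(<cond>) = { 'while' }.
The FIRST sets are disjoint and neither alternative is nullable — no conflict.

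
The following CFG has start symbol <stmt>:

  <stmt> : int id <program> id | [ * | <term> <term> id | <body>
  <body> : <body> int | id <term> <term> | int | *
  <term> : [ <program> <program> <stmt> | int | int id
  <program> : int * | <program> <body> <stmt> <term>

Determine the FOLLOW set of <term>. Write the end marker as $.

{ $, *, [, id, int }

In <stmt> : <term> <term> id: add FIRST(<term> id) = { [, int }.
In <stmt> : <term> <term> id: add FIRST(id) = { id }.
In <body> : id <term> <term>: add FIRST(<term>) = { [, int }.
In <body> : id <term> <term>: <term> is at the end, add FOLLOW(<body>) = { $, *, [, id, int }.
In <program> : <program> <body> <stmt> <term>: <term> is at the end, add FOLLOW(<program>) = { *, [, id, int }.
Union: FOLLOW(<term>) = { $, *, [, id, int }.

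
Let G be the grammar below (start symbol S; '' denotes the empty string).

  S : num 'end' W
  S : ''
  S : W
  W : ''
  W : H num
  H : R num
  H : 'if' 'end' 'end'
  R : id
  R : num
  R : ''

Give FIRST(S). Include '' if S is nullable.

{ 'if', id, num, '' }

S : num 'end' W contributes {num}.
S : '' contributes ''.
From S : W: add FIRST(W) = { 'if', id, num, '' } (including '' since W is nullable).
Union: FIRST(S) = { 'if', id, num, '' }.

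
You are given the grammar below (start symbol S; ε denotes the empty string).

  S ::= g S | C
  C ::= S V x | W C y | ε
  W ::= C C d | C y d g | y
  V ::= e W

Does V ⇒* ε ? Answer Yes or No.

Nullable nonterminals: C, S.
No production of V has an RHS whose symbols are all nullable, so V is not nullable.

No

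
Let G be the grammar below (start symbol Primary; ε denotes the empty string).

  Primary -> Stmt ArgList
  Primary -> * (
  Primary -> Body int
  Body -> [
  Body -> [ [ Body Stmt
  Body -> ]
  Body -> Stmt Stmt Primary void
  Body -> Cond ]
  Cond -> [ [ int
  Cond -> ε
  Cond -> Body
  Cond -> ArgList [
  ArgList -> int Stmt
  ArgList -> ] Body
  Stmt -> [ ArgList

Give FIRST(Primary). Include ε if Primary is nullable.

{ *, [, ], int }

From Primary -> Stmt ArgList: add FIRST(Stmt) = { [ }.
Primary -> * ( contributes {*}.
From Primary -> Body int: add FIRST(Body) = { [, ], int }.
Union: FIRST(Primary) = { *, [, ], int }.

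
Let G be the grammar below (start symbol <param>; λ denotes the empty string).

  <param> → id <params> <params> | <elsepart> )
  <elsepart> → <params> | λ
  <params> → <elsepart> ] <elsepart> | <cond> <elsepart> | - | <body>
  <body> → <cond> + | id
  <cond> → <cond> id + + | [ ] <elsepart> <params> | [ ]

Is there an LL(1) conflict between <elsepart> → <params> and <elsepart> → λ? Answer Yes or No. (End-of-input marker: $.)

Yes

FIRST(<params>) = { -, [, ], id } and FIRST(λ) = { λ }.
The second alternative is nullable and FOLLOW(<elsepart>) = { $, ), +, -, [, ], id } shares - with FIRST of the first — conflict.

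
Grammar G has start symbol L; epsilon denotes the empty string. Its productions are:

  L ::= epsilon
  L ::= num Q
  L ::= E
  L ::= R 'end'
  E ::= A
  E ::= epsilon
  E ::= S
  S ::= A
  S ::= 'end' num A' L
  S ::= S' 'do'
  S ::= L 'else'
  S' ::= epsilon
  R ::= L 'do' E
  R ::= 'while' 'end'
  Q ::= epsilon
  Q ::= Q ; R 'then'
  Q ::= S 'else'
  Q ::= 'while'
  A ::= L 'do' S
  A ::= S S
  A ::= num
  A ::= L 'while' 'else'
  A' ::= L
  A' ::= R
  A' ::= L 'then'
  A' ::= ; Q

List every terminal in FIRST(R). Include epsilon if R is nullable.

From R ::= L 'do' E: L nullable, take FIRST(L) ∪ {'do'} = { 'do', 'else', 'end', 'while', num }.
R ::= 'while' 'end' contributes {'while'}.
Union: FIRST(R) = { 'do', 'else', 'end', 'while', num }.

{ 'do', 'else', 'end', 'while', num }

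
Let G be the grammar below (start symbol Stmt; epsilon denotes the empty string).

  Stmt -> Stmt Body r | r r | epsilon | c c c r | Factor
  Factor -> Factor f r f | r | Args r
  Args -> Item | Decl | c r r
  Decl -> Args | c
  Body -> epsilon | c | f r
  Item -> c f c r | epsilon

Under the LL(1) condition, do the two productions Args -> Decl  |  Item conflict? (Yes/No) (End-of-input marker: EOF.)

FIRST(Decl) = { c, epsilon } and FIRST(Item) = { c, epsilon }.
Both contain c, so the two alternatives are not disjoint — LL(1) conflict.

Yes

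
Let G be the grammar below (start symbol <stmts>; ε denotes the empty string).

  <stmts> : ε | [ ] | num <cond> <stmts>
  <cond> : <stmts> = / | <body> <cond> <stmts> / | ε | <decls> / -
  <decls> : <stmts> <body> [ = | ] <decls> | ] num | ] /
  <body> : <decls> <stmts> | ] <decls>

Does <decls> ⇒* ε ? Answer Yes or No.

No

Nullable nonterminals: <cond>, <stmts>.
No production of <decls> has an RHS whose symbols are all nullable, so <decls> is not nullable.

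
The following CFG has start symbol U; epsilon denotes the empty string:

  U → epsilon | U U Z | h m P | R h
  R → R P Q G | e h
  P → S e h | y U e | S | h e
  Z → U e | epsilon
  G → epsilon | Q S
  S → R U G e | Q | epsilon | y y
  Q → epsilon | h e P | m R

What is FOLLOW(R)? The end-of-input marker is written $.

In U → R h: add FIRST(h) = { h }.
In R → R P Q G: add FIRST(P Q G)\{epsilon} = { e, h, m, y }.
  Since P Q G is nullable, also add FOLLOW(R) = { $, e, h, m, y }.
In S → R U G e: add FIRST(U G e) = { e, h, m, y }.
In Q → m R: R is at the end, add FOLLOW(Q) = { $, e, h, m, y }.
Union: FOLLOW(R) = { $, e, h, m, y }.

{ $, e, h, m, y }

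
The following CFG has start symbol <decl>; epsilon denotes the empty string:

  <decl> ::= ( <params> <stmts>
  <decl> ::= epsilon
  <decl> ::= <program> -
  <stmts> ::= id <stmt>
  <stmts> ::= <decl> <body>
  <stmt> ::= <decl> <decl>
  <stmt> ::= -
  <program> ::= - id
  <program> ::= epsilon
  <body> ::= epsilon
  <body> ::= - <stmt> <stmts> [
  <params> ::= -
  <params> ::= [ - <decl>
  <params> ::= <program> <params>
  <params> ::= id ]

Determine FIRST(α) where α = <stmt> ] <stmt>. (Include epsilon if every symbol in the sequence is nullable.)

{ (, -, ] }

Add FIRST(<stmt>)\{epsilon} = { (, - }; <stmt> is nullable, continue.
] is a terminal; add {]} and stop.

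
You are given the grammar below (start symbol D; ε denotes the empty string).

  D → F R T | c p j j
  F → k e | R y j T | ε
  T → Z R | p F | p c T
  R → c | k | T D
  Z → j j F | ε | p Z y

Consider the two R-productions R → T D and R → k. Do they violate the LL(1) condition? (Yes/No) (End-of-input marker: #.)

Yes

FIRST(T D) = { c, j, k, p } and FIRST(k) = { k }.
Both contain k, so the two alternatives are not disjoint — LL(1) conflict.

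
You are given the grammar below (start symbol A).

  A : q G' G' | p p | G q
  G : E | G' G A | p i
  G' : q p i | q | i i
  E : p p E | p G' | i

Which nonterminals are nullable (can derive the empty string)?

No nonterminal has an empty production or an RHS whose symbols are all nullable.

{ } (none)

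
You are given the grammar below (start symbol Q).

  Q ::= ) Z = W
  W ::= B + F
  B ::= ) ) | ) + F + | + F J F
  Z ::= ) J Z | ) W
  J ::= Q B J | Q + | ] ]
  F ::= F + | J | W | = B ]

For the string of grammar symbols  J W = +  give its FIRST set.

Add FIRST(J) = { ), ] }; J is not nullable, stop.

{ ), ] }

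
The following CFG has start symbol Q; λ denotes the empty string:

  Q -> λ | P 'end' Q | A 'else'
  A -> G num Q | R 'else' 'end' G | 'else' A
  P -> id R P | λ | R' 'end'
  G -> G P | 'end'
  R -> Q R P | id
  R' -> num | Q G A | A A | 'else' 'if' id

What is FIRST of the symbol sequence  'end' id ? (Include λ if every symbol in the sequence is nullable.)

'end' is a terminal; add {'end'} and stop.

{ 'end' }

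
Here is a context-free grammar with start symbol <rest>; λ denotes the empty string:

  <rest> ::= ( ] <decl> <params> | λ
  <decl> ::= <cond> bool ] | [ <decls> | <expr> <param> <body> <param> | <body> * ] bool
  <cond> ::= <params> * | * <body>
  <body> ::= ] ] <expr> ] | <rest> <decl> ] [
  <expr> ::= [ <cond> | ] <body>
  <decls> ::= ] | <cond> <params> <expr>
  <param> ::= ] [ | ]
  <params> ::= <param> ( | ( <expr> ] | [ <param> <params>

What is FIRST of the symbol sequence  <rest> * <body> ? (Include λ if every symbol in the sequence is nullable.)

Add FIRST(<rest>)\{λ} = { ( }; <rest> is nullable, continue.
* is a terminal; add {*} and stop.

{ (, * }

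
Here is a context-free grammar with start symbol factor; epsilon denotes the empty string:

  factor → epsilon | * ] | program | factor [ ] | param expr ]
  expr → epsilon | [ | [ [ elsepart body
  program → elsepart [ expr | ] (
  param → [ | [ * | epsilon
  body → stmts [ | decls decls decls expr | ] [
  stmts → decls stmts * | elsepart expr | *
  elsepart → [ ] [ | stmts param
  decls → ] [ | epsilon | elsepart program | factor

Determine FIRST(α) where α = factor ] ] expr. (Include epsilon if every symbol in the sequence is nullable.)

Add FIRST(factor)\{epsilon} = { *, [, ] }; factor is nullable, continue.
] is a terminal; add {]} and stop.

{ *, [, ] }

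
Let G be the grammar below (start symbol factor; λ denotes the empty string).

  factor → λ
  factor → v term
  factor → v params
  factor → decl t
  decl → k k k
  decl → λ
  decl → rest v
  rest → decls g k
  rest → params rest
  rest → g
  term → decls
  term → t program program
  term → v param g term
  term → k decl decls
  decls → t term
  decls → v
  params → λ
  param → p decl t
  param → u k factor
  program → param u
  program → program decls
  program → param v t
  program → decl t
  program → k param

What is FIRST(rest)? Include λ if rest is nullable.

From rest → decls g k: add FIRST(decls) = { t, v }.
From rest → params rest: params nullable, take FIRST(params) ∪ FIRST(rest) = { g, t, v }.
rest → g contributes {g}.
Union: FIRST(rest) = { g, t, v }.

{ g, t, v }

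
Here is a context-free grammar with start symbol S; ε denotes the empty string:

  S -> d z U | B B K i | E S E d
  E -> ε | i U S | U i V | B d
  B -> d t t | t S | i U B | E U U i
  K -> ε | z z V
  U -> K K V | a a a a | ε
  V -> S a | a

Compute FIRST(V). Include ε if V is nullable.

From V -> S a: add FIRST(S) = { a, d, i, t, z }.
V -> a contributes {a}.
Union: FIRST(V) = { a, d, i, t, z }.

{ a, d, i, t, z }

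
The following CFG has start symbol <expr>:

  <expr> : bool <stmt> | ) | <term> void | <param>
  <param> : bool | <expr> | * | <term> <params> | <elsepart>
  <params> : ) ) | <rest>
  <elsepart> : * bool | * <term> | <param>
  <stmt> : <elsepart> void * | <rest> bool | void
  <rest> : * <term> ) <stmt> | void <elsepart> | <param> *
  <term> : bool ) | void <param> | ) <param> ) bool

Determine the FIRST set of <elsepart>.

{ ), *, bool, void }

<elsepart> : * bool contributes {*}.
<elsepart> : * <term> contributes {*}.
From <elsepart> : <param>: add FIRST(<param>) = { ), *, bool, void }.
Union: FIRST(<elsepart>) = { ), *, bool, void }.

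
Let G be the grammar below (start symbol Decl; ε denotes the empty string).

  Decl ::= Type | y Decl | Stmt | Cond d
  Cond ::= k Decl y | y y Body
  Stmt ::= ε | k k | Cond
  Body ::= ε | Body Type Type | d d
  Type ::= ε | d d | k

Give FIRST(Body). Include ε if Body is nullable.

Body ::= ε contributes ε.
From Body ::= Body Type Type: Body, Type, Type nullable, take FIRST(Body) ∪ FIRST(Type) ∪ FIRST(Type) = { d, k }; also ε since the whole RHS is nullable.
Body ::= d d contributes {d}.
Union: FIRST(Body) = { d, k, ε }.

{ d, k, ε }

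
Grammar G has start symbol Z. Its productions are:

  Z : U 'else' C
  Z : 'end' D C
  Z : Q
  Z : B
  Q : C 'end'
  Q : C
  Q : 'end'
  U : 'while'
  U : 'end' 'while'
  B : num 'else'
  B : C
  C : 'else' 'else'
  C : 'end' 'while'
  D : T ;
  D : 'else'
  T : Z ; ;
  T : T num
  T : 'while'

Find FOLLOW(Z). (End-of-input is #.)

{ #, ; }

Z is the start symbol, so # ∈ FOLLOW(Z).
In T : Z ; ;: add FIRST(; ;) = { ; }.
Union: FOLLOW(Z) = { #, ; }.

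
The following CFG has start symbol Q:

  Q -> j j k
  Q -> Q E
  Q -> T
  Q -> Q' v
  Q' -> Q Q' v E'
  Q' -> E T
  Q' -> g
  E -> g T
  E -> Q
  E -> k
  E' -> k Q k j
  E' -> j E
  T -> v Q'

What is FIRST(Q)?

Q -> j j k contributes {j}.
From Q -> Q E: add FIRST(Q) = { g, j, k, v }.
From Q -> T: add FIRST(T) = { v }.
From Q -> Q' v: add FIRST(Q') = { g, j, k, v }.
Union: FIRST(Q) = { g, j, k, v }.

{ g, j, k, v }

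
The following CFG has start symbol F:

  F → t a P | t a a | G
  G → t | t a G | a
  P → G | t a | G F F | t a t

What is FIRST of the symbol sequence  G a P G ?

Add FIRST(G) = { a, t }; G is not nullable, stop.

{ a, t }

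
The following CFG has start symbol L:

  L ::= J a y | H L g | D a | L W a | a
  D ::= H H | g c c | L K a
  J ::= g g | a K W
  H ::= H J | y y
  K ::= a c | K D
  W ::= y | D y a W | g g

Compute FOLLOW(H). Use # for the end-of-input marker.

{ a, g, y }

In L ::= H L g: add FIRST(L g) = { a, g, y }.
In D ::= H H: add FIRST(H) = { y }.
In D ::= H H: H is at the end, add FOLLOW(D) = { a, g, y }.
In H ::= H J: add FIRST(J) = { a, g }.
Union: FOLLOW(H) = { a, g, y }.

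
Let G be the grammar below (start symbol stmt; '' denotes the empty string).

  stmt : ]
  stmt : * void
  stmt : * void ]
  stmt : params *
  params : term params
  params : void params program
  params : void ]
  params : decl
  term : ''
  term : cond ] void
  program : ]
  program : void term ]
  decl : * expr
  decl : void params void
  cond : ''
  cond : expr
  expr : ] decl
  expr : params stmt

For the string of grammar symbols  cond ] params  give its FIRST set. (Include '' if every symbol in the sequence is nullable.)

{ *, ], void }

Add FIRST(cond)\{''} = { *, ], void }; cond is nullable, continue.
] is a terminal; add {]} and stop.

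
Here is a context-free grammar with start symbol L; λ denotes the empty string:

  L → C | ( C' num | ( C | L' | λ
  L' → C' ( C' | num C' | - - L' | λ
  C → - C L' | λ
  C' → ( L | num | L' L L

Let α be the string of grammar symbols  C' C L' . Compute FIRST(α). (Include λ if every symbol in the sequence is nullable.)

{ (, -, num, λ }

Add FIRST(C')\{λ} = { (, -, num }; C' is nullable, continue.
Add FIRST(C)\{λ} = { - }; C is nullable, continue.
Add FIRST(L')\{λ} = { (, -, num }; L' is nullable, continue.
Every symbol is nullable, so include λ.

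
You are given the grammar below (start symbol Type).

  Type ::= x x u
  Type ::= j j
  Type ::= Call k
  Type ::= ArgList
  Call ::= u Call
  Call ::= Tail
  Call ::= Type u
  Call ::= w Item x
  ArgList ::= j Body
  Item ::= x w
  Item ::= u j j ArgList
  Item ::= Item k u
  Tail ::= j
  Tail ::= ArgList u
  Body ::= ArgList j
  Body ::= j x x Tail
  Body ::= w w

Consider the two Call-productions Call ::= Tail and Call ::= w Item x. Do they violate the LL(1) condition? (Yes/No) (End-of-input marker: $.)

FIRST(Tail) = { j } and FIRST(w Item x) = { w }.
The FIRST sets are disjoint and neither alternative is nullable — no conflict.

No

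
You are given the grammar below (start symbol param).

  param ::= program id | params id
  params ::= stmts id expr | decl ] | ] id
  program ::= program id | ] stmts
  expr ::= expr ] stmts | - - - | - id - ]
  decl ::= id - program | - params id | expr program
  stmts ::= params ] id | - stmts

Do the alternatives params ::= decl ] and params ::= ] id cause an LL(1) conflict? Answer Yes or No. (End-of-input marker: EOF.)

No

FIRST(decl ]) = { -, id } and FIRST(] id) = { ] }.
The FIRST sets are disjoint and neither alternative is nullable — no conflict.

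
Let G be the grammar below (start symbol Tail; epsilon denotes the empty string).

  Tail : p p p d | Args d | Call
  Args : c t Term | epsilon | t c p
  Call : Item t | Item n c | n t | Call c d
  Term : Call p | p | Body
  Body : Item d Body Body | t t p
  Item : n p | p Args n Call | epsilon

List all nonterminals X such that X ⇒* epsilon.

{ Args, Item }

Directly nullable (have an epsilon-production): Args, Item.
No other nonterminal has a production whose RHS symbols are all nullable.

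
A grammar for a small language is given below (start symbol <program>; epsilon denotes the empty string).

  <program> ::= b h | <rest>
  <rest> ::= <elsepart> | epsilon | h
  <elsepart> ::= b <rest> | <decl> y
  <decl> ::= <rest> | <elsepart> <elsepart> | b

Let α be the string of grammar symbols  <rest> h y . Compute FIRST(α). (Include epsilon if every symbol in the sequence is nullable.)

Add FIRST(<rest>)\{epsilon} = { b, h, y }; <rest> is nullable, continue.
h is a terminal; add {h} and stop.

{ b, h, y }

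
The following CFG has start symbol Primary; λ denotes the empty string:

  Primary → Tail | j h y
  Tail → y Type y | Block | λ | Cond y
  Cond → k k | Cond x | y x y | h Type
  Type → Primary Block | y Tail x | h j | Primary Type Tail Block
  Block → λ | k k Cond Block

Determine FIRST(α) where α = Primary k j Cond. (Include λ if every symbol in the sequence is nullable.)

{ h, j, k, y }

Add FIRST(Primary)\{λ} = { h, j, k, y }; Primary is nullable, continue.
k is a terminal; add {k} and stop.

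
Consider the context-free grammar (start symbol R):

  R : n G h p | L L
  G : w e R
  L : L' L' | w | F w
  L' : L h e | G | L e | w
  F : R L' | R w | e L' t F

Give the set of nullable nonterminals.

No nonterminal has an empty production or an RHS whose symbols are all nullable.

{ } (none)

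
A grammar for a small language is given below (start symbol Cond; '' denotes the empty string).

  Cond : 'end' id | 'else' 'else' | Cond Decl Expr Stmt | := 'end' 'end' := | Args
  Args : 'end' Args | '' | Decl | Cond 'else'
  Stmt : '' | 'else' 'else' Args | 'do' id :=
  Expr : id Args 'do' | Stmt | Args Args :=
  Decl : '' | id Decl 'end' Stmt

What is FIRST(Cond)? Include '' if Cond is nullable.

{ 'do', 'else', 'end', :=, id, '' }

Cond : 'end' id contributes {'end'}.
Cond : 'else' 'else' contributes {'else'}.
From Cond : Cond Decl Expr Stmt: Cond, Decl, Expr, Stmt nullable, take FIRST(Cond) ∪ FIRST(Decl) ∪ FIRST(Expr) ∪ FIRST(Stmt) = { 'do', 'else', 'end', :=, id }; also '' since the whole RHS is nullable.
Cond : := 'end' 'end' := contributes {:=}.
From Cond : Args: add FIRST(Args) = { 'do', 'else', 'end', :=, id, '' } (including '' since Args is nullable).
Union: FIRST(Cond) = { 'do', 'else', 'end', :=, id, '' }.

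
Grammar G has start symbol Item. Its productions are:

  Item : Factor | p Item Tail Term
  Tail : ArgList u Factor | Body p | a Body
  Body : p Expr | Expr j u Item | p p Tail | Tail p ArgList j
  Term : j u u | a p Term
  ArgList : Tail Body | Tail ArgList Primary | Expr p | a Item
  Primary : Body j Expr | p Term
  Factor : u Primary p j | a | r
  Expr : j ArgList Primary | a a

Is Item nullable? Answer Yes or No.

No

No nonterminal in this grammar is nullable.
No production of Item has an RHS whose symbols are all nullable, so Item is not nullable.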